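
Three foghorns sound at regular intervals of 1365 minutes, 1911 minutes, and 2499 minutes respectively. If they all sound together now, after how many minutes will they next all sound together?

162435 minutes

They coincide at every common multiple of the periods; the first is the LCM.
1365 = 3 × 5 × 7 × 13
1911 = 3 × 7^2 × 13
2499 = 3 × 7^2 × 17
LCM(1365, 1911, 2499) = 3 × 5 × 7^2 × 13 × 17 = 162435.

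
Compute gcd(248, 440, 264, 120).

248 = 2^3 × 31
440 = 2^3 × 5 × 11
264 = 2^3 × 3 × 11
120 = 2^3 × 3 × 5
gcd(248, 440, 264, 120) = 2^3 = 8.

8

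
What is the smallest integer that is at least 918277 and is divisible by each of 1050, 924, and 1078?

970200

The integer must be a common multiple of 1050, 924, and 1078, so a multiple of their LCM.
1050 = 2 × 3 × 5^2 × 7
924 = 2^2 × 3 × 7 × 11
1078 = 2 × 7^2 × 11
LCM(1050, 924, 1078) = 2^2 × 3 × 5^2 × 7^2 × 11 = 161700.
Smallest multiple of 161700 that is ≥ 918277: ⌈918277/161700⌉ × 161700 = 6 × 161700 = 970200.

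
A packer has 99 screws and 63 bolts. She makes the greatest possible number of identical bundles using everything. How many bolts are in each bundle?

Number of bundles = gcd(99, 63).
99 = 3^2 × 11
63 = 3^2 × 7
gcd(99, 63) = 3^2 = 9.
bolts per bundle = 63 / 9 = 7.

7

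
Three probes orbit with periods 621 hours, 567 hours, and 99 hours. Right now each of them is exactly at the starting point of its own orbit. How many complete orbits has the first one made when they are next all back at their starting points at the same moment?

The first common completion time is the LCM of the periods.
621 = 3^3 × 23
567 = 3^4 × 7
99 = 3^2 × 11
LCM(621, 567, 99) = 3^4 × 7 × 11 × 23 = 143451.
Orbits for period 621: 143451 / 621 = 231.

231 orbits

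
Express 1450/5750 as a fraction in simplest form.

1450 = 2 × 5^2 × 29
5750 = 2 × 5^3 × 23
gcd(1450, 5750) = 2 × 5^2 = 50.
Divide numerator and denominator by 50: 1450/5750 = 29/115.

29/115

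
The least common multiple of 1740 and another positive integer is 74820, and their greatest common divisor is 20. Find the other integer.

860

gcd × lcm = product of the two integers, so the other integer is (20 × 74820) / 1740 = 860.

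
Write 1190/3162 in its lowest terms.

35/93

1190 = 2 × 5 × 7 × 17
3162 = 2 × 3 × 17 × 31
gcd(1190, 3162) = 2 × 17 = 34.
Divide numerator and denominator by 34: 1190/3162 = 35/93.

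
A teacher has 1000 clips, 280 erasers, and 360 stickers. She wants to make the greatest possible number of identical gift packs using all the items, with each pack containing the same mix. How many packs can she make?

40 packs

The pack count must divide each quantity, so the greatest is gcd(1000, 280, 360).
1000 = 2^3 × 5^3
280 = 2^3 × 5 × 7
360 = 2^3 × 3^2 × 5
gcd(1000, 280, 360) = 2^3 × 5 = 40.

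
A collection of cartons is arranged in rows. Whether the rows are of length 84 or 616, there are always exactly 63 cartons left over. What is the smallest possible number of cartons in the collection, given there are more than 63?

1911

N − 63 must be a common multiple of 84 and 616.
84 = 2^2 × 3 × 7
616 = 2^3 × 7 × 11
LCM(84, 616) = 2^3 × 3 × 7 × 11 = 1848.
Smallest N > 63 is LCM + 63 = 1848 + 63 = 1911.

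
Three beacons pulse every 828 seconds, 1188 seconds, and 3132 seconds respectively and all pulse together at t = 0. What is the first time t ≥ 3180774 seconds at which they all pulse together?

Joint pulses occur at multiples of LCM(828, 1188, 3132).
828 = 2^2 × 3^2 × 23
1188 = 2^2 × 3^3 × 11
3132 = 2^2 × 3^3 × 29
LCM(828, 1188, 3132) = 2^2 × 3^3 × 11 × 23 × 29 = 792396.
Smallest multiple of 792396 that is ≥ 3180774: ⌈3180774/792396⌉ × 792396 = 5 × 792396 = 3961980.

3961980 seconds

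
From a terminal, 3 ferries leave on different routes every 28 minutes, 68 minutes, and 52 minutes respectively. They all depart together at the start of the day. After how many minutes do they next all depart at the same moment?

We need the least common multiple of the intervals.
28 = 2^2 × 7
68 = 2^2 × 17
52 = 2^2 × 13
LCM(28, 68, 52) = 2^2 × 7 × 13 × 17 = 6188.

6188 minutes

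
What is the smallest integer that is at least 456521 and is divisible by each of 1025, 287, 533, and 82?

559650

The integer must be a common multiple of 1025, 287, 533, and 82, so a multiple of their LCM.
1025 = 5^2 × 41
287 = 7 × 41
533 = 13 × 41
82 = 2 × 41
LCM(1025, 287, 533, 82) = 2 × 5^2 × 7 × 13 × 41 = 186550.
Smallest multiple of 186550 that is ≥ 456521: ⌈456521/186550⌉ × 186550 = 3 × 186550 = 559650.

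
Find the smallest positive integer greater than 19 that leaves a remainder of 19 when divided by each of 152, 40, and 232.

22059

N − 19 must be a common multiple of 152, 40, and 232.
152 = 2^3 × 19
40 = 2^3 × 5
232 = 2^3 × 29
LCM(152, 40, 232) = 2^3 × 5 × 19 × 29 = 22040.
Smallest N > 19 is LCM + 19 = 22040 + 19 = 22059.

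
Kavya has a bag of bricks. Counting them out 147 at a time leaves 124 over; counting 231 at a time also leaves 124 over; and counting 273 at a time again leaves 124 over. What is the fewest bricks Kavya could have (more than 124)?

21145

N − 124 must be a common multiple of 147, 231, and 273.
147 = 3 × 7^2
231 = 3 × 7 × 11
273 = 3 × 7 × 13
LCM(147, 231, 273) = 3 × 7^2 × 11 × 13 = 21021.
Smallest N > 124 is LCM + 124 = 21021 + 124 = 21145.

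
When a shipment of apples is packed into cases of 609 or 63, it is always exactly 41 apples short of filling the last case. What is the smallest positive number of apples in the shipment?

Being 41 short of a full case of size k means N ≡ −41 (mod k), i.e. N + 41 is a multiple of each size.
609 = 3 × 7 × 29
63 = 3^2 × 7
LCM(609, 63) = 3^2 × 7 × 29 = 1827.
Smallest positive N is 1827 − 41 = 1786.

1786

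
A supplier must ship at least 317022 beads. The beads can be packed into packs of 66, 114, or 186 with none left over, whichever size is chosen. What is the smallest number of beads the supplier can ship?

349866

The number of beads must be a common multiple of 66, 114, and 186, so a multiple of their LCM.
66 = 2 × 3 × 11
114 = 2 × 3 × 19
186 = 2 × 3 × 31
LCM(66, 114, 186) = 2 × 3 × 11 × 19 × 31 = 38874.
Smallest multiple of 38874 that is ≥ 317022: ⌈317022/38874⌉ × 38874 = 9 × 38874 = 349866.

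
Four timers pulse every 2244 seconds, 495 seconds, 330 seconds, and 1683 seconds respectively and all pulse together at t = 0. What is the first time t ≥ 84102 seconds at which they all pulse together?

100980 seconds

Joint pulses occur at multiples of LCM(2244, 495, 330, 1683).
2244 = 2^2 × 3 × 11 × 17
495 = 3^2 × 5 × 11
330 = 2 × 3 × 5 × 11
1683 = 3^2 × 11 × 17
LCM(2244, 495, 330, 1683) = 2^2 × 3^2 × 5 × 11 × 17 = 33660.
Smallest multiple of 33660 that is ≥ 84102: ⌈84102/33660⌉ × 33660 = 3 × 33660 = 100980.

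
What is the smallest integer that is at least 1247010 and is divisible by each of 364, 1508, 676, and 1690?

1372280

The integer must be a common multiple of 364, 1508, 676, and 1690, so a multiple of their LCM.
364 = 2^2 × 7 × 13
1508 = 2^2 × 13 × 29
676 = 2^2 × 13^2
1690 = 2 × 5 × 13^2
LCM(364, 1508, 676, 1690) = 2^2 × 5 × 7 × 13^2 × 29 = 686140.
Smallest multiple of 686140 that is ≥ 1247010: ⌈1247010/686140⌉ × 686140 = 2 × 686140 = 1372280.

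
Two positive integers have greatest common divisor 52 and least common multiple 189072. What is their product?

9831744

For any two positive integers, gcd × lcm = product = 52 × 189072 = 9831744.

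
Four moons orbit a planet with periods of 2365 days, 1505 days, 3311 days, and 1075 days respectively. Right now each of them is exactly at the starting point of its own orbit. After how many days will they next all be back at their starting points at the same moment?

They coincide at every common multiple of the periods; the first is the LCM.
2365 = 5 × 11 × 43
1505 = 5 × 7 × 43
3311 = 7 × 11 × 43
1075 = 5^2 × 43
LCM(2365, 1505, 3311, 1075) = 5^2 × 7 × 11 × 43 = 82775.

82775 days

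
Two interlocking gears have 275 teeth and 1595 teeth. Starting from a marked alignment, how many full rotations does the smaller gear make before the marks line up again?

29 rotations

They are all back at their starting positions together after one LCM of the periods.
275 = 5^2 × 11
1595 = 5 × 11 × 29
LCM(275, 1595) = 5^2 × 11 × 29 = 7975.
Rotations for period 275: 7975 / 275 = 29.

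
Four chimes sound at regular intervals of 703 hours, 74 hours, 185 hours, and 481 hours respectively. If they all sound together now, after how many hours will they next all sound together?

The first simultaneous occurrence is after LCM of the individual periods.
703 = 19 × 37
74 = 2 × 37
185 = 5 × 37
481 = 13 × 37
LCM(703, 74, 185, 481) = 2 × 5 × 13 × 19 × 37 = 91390.

91390 hours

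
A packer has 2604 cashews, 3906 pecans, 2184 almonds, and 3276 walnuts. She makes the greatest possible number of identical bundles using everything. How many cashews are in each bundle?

62

Number of bundles = gcd(2604, 3906, 2184, 3276).
2604 = 2^2 × 3 × 7 × 31
3906 = 2 × 3^2 × 7 × 31
2184 = 2^3 × 3 × 7 × 13
3276 = 2^2 × 3^2 × 7 × 13
gcd(2604, 3906, 2184, 3276) = 2 × 3 × 7 = 42.
cashews per bundle = 2604 / 42 = 62.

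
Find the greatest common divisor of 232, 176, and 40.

232 = 2^3 × 29
176 = 2^4 × 11
40 = 2^3 × 5
gcd(232, 176, 40) = 2^3 = 8.

8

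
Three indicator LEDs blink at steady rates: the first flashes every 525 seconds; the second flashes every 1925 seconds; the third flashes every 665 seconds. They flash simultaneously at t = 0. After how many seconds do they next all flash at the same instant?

The first simultaneous occurrence is after LCM of the individual periods.
525 = 3 × 5^2 × 7
1925 = 5^2 × 7 × 11
665 = 5 × 7 × 19
LCM(525, 1925, 665) = 3 × 5^2 × 7 × 11 × 19 = 109725.

109725 seconds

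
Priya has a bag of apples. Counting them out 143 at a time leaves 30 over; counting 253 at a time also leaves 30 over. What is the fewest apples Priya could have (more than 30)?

3319

N − 30 must be a common multiple of 143 and 253.
143 = 11 × 13
253 = 11 × 23
LCM(143, 253) = 11 × 13 × 23 = 3289.
Smallest N > 30 is LCM + 30 = 3289 + 30 = 3319.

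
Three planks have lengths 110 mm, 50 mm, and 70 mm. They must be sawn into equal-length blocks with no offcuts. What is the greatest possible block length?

The block length must divide every plank, so the greatest is gcd(110, 50, 70).
110 = 2 × 5 × 11
50 = 2 × 5^2
70 = 2 × 5 × 7
gcd(110, 50, 70) = 2 × 5 = 10.

10 mm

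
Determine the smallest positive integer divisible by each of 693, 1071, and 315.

58905

693 = 3^2 × 7 × 11
1071 = 3^2 × 7 × 17
315 = 3^2 × 5 × 7
LCM(693, 1071, 315) = 3^2 × 5 × 7 × 11 × 17 = 58905.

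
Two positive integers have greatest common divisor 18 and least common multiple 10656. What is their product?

191808

For any two positive integers, gcd × lcm = product = 18 × 10656 = 191808.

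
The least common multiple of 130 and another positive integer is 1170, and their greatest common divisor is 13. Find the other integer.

gcd × lcm = product of the two integers, so the other integer is (13 × 1170) / 130 = 117.

117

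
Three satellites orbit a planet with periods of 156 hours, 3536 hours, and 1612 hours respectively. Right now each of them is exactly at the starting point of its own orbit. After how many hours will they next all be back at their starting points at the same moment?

328848 hours

The first simultaneous occurrence is after LCM of the individual periods.
156 = 2^2 × 3 × 13
3536 = 2^4 × 13 × 17
1612 = 2^2 × 13 × 31
LCM(156, 3536, 1612) = 2^4 × 3 × 13 × 17 × 31 = 328848.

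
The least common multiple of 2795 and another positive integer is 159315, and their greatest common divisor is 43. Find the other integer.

gcd × lcm = product of the two integers, so the other integer is (43 × 159315) / 2795 = 2451.

2451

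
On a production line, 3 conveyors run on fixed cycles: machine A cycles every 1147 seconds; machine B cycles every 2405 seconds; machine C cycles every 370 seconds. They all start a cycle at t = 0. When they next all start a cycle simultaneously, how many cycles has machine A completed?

The first common completion time is the LCM of the periods.
1147 = 31 × 37
2405 = 5 × 13 × 37
370 = 2 × 5 × 37
LCM(1147, 2405, 370) = 2 × 5 × 13 × 31 × 37 = 149110.
Cycles for period 1147: 149110 / 1147 = 130.

130 cycles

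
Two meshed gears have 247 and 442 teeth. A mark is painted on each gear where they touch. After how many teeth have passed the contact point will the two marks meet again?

8398 teeth

They coincide at every common multiple of the periods; the first is the LCM.
247 = 13 × 19
442 = 2 × 13 × 17
LCM(247, 442) = 2 × 13 × 17 × 19 = 8398.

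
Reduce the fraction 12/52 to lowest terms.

3/13

12 = 2^2 × 3
52 = 2^2 × 13
gcd(12, 52) = 2^2 = 4.
Divide numerator and denominator by 4: 12/52 = 3/13.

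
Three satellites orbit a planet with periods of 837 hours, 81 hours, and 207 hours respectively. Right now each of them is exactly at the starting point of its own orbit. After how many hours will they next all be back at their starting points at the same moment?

The first simultaneous occurrence is after LCM of the individual periods.
837 = 3^3 × 31
81 = 3^4
207 = 3^2 × 23
LCM(837, 81, 207) = 3^4 × 23 × 31 = 57753.

57753 hours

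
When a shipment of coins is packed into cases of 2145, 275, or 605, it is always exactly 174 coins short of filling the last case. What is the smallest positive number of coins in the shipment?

Being 174 short of a full case of size k means N ≡ −174 (mod k), i.e. N + 174 is a multiple of each size.
2145 = 3 × 5 × 11 × 13
275 = 5^2 × 11
605 = 5 × 11^2
LCM(2145, 275, 605) = 3 × 5^2 × 11^2 × 13 = 117975.
Smallest positive N is 117975 − 174 = 117801.

117801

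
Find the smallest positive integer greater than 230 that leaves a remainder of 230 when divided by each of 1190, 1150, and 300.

821330

N − 230 must be a common multiple of 1190, 1150, and 300.
1190 = 2 × 5 × 7 × 17
1150 = 2 × 5^2 × 23
300 = 2^2 × 3 × 5^2
LCM(1190, 1150, 300) = 2^2 × 3 × 5^2 × 7 × 17 × 23 = 821100.
Smallest N > 230 is LCM + 230 = 821100 + 230 = 821330.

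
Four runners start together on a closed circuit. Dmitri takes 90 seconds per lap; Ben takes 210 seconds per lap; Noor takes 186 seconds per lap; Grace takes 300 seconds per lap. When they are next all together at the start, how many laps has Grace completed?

651 laps

They are all back at their starting positions together after one LCM of the periods.
90 = 2 × 3^2 × 5
210 = 2 × 3 × 5 × 7
186 = 2 × 3 × 31
300 = 2^2 × 3 × 5^2
LCM(90, 210, 186, 300) = 2^2 × 3^2 × 5^2 × 7 × 31 = 195300.
Laps for period 300: 195300 / 300 = 651.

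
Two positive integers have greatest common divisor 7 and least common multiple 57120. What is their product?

For any two positive integers, gcd × lcm = product = 7 × 57120 = 399840.

399840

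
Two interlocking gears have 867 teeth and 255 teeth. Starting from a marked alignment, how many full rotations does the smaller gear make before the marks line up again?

17 rotations

The first common completion time is the LCM of the periods.
867 = 3 × 17^2
255 = 3 × 5 × 17
LCM(867, 255) = 3 × 5 × 17^2 = 4335.
Rotations for period 255: 4335 / 255 = 17.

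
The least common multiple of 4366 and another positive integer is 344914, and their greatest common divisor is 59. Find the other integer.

gcd × lcm = product of the two integers, so the other integer is (59 × 344914) / 4366 = 4661.

4661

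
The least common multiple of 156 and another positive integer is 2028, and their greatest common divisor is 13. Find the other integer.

gcd × lcm = product of the two integers, so the other integer is (13 × 2028) / 156 = 169.

169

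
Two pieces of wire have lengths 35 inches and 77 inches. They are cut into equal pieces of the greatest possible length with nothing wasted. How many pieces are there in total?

Piece length = gcd(35, 77).
35 = 5 × 7
77 = 7 × 11
gcd(35, 77) = 7.
Total pieces = 35/7 + 77/7 = 5 + 11 = 16.

16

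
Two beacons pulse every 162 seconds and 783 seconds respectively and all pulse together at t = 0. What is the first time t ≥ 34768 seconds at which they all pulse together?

37584 seconds

Joint pulses occur at multiples of LCM(162, 783).
162 = 2 × 3^4
783 = 3^3 × 29
LCM(162, 783) = 2 × 3^4 × 29 = 4698.
Smallest multiple of 4698 that is ≥ 34768: ⌈34768/4698⌉ × 4698 = 8 × 4698 = 37584.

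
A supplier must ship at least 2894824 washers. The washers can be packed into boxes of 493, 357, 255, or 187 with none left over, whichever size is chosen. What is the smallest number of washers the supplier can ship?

The number of washers must be a common multiple of 493, 357, 255, and 187, so a multiple of their LCM.
493 = 17 × 29
357 = 3 × 7 × 17
255 = 3 × 5 × 17
187 = 11 × 17
LCM(493, 357, 255, 187) = 3 × 5 × 7 × 11 × 17 × 29 = 569415.
Smallest multiple of 569415 that is ≥ 2894824: ⌈2894824/569415⌉ × 569415 = 6 × 569415 = 3416490.

3416490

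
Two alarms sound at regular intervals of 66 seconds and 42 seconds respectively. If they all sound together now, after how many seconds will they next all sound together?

462 seconds

We need the least common multiple of the intervals.
66 = 2 × 3 × 11
42 = 2 × 3 × 7
LCM(66, 42) = 2 × 3 × 7 × 11 = 462.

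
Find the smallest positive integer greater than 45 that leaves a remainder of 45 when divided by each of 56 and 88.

N − 45 must be a common multiple of 56 and 88.
56 = 2^3 × 7
88 = 2^3 × 11
LCM(56, 88) = 2^3 × 7 × 11 = 616.
Smallest N > 45 is LCM + 45 = 616 + 45 = 661.

661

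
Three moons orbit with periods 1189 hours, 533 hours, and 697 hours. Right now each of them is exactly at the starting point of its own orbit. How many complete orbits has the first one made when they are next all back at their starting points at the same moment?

221 orbits

The first common completion time is the LCM of the periods.
1189 = 29 × 41
533 = 13 × 41
697 = 17 × 41
LCM(1189, 533, 697) = 13 × 17 × 29 × 41 = 262769.
Orbits for period 1189: 262769 / 1189 = 221.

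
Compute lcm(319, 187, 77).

37961

319 = 11 × 29
187 = 11 × 17
77 = 7 × 11
LCM(319, 187, 77) = 7 × 11 × 17 × 29 = 37961.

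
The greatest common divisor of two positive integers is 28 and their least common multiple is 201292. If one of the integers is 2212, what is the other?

2548

For two integers, gcd × lcm = product, so the other is (28 × 201292) / 2212 = 5636176 / 2212 = 2548.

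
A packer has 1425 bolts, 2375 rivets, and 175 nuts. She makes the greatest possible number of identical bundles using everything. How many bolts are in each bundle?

57

Number of bundles = gcd(1425, 2375, 175).
1425 = 3 × 5^2 × 19
2375 = 5^3 × 19
175 = 5^2 × 7
gcd(1425, 2375, 175) = 5^2 = 25.
bolts per bundle = 1425 / 25 = 57.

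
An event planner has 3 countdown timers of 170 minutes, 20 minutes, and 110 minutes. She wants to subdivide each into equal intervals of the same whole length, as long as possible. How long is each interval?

10 minutes

The interval must divide each timer length; the longest such is the gcd.
170 = 2 × 5 × 17
20 = 2^2 × 5
110 = 2 × 5 × 11
gcd(170, 20, 110) = 2 × 5 = 10.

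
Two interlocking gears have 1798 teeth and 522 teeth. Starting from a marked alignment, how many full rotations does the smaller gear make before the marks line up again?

31 rotations

They are all back at their starting positions together after one LCM of the periods.
1798 = 2 × 29 × 31
522 = 2 × 3^2 × 29
LCM(1798, 522) = 2 × 3^2 × 29 × 31 = 16182.
Rotations for period 522: 16182 / 522 = 31.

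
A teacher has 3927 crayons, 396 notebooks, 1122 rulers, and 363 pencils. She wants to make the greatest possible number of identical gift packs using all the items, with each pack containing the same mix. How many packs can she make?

The pack count must divide each quantity, so the greatest is gcd(3927, 396, 1122, 363).
3927 = 3 × 7 × 11 × 17
396 = 2^2 × 3^2 × 11
1122 = 2 × 3 × 11 × 17
363 = 3 × 11^2
gcd(3927, 396, 1122, 363) = 3 × 11 = 33.

33 packs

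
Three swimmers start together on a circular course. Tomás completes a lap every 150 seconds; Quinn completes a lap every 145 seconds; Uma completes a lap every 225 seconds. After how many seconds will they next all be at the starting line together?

They coincide at every common multiple of the periods; the first is the LCM.
150 = 2 × 3 × 5^2
145 = 5 × 29
225 = 3^2 × 5^2
LCM(150, 145, 225) = 2 × 3^2 × 5^2 × 29 = 13050.

13050 seconds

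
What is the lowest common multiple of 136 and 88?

1496

136 = 2^3 × 17
88 = 2^3 × 11
LCM(136, 88) = 2^3 × 11 × 17 = 1496.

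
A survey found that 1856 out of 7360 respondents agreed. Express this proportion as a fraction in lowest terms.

29/115

1856 = 2^6 × 29
7360 = 2^6 × 5 × 23
gcd(1856, 7360) = 2^6 = 64.
Divide numerator and denominator by 64: 1856/7360 = 29/115.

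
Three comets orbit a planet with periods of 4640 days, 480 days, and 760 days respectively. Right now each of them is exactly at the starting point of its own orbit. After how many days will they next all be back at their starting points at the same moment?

264480 days

We need the least common multiple of the intervals.
4640 = 2^5 × 5 × 29
480 = 2^5 × 3 × 5
760 = 2^3 × 5 × 19
LCM(4640, 480, 760) = 2^5 × 3 × 5 × 19 × 29 = 264480.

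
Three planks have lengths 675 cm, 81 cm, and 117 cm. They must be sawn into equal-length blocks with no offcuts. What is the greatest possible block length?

9 cm

This is the greatest common divisor of 675, 81, and 117.
675 = 3^3 × 5^2
81 = 3^4
117 = 3^2 × 13
gcd(675, 81, 117) = 3^2 = 9.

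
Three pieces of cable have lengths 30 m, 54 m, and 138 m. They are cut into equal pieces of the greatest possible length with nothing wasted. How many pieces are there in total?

37

Piece length = gcd(30, 54, 138).
30 = 2 × 3 × 5
54 = 2 × 3^3
138 = 2 × 3 × 23
gcd(30, 54, 138) = 2 × 3 = 6.
Total pieces = 30/6 + 54/6 + 138/6 = 5 + 9 + 23 = 37.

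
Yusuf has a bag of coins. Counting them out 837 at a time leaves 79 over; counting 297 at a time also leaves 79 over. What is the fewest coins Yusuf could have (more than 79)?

9286

N − 79 must be a common multiple of 837 and 297.
837 = 3^3 × 31
297 = 3^3 × 11
LCM(837, 297) = 3^3 × 11 × 31 = 9207.
Smallest N > 79 is LCM + 79 = 9207 + 79 = 9286.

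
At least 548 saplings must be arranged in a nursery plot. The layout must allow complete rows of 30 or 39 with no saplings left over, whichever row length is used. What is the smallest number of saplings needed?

The number of saplings must be a common multiple of 30 and 39, so a multiple of their LCM.
30 = 2 × 3 × 5
39 = 3 × 13
LCM(30, 39) = 2 × 3 × 5 × 13 = 390.
Smallest multiple of 390 that is ≥ 548: ⌈548/390⌉ × 390 = 2 × 390 = 780.

780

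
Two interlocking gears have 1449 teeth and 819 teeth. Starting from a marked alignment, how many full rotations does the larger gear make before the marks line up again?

13 rotations

They are all back at their starting positions together after one LCM of the periods.
1449 = 3^2 × 7 × 23
819 = 3^2 × 7 × 13
LCM(1449, 819) = 3^2 × 7 × 13 × 23 = 18837.
Rotations for period 1449: 18837 / 1449 = 13.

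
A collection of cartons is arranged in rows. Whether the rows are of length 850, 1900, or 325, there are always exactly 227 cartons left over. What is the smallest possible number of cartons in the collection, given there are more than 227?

420127

N − 227 must be a common multiple of 850, 1900, and 325.
850 = 2 × 5^2 × 17
1900 = 2^2 × 5^2 × 19
325 = 5^2 × 13
LCM(850, 1900, 325) = 2^2 × 5^2 × 13 × 17 × 19 = 419900.
Smallest N > 227 is LCM + 227 = 419900 + 227 = 420127.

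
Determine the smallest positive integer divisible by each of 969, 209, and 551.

309111

969 = 3 × 17 × 19
209 = 11 × 19
551 = 19 × 29
LCM(969, 209, 551) = 3 × 11 × 17 × 19 × 29 = 309111.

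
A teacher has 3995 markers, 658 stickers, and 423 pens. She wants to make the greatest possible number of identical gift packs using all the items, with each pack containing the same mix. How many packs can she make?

The pack count must divide each quantity, so the greatest is gcd(3995, 658, 423).
3995 = 5 × 17 × 47
658 = 2 × 7 × 47
423 = 3^2 × 47
gcd(3995, 658, 423) = 47.

47 packs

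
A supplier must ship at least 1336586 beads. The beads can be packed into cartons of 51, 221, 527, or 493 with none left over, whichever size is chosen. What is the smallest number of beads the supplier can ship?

The number of beads must be a common multiple of 51, 221, 527, and 493, so a multiple of their LCM.
51 = 3 × 17
221 = 13 × 17
527 = 17 × 31
493 = 17 × 29
LCM(51, 221, 527, 493) = 3 × 13 × 17 × 29 × 31 = 596037.
Smallest multiple of 596037 that is ≥ 1336586: ⌈1336586/596037⌉ × 596037 = 3 × 596037 = 1788111.

1788111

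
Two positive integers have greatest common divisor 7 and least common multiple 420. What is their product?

For any two positive integers, gcd × lcm = product = 7 × 420 = 2940.

2940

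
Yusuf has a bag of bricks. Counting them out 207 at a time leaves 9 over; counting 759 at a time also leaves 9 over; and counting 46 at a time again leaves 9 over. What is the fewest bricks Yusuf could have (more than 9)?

4563

N − 9 must be a common multiple of 207, 759, and 46.
207 = 3^2 × 23
759 = 3 × 11 × 23
46 = 2 × 23
LCM(207, 759, 46) = 2 × 3^2 × 11 × 23 = 4554.
Smallest N > 9 is LCM + 9 = 4554 + 9 = 4563.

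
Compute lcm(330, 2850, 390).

407550

330 = 2 × 3 × 5 × 11
2850 = 2 × 3 × 5^2 × 19
390 = 2 × 3 × 5 × 13
LCM(330, 2850, 390) = 2 × 3 × 5^2 × 11 × 13 × 19 = 407550.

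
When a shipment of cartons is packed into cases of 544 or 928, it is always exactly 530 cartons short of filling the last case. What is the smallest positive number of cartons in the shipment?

Being 530 short of a full case of size k means N ≡ −530 (mod k), i.e. N + 530 is a multiple of each size.
544 = 2^5 × 17
928 = 2^5 × 29
LCM(544, 928) = 2^5 × 17 × 29 = 15776.
Smallest positive N is 15776 − 530 = 15246.

15246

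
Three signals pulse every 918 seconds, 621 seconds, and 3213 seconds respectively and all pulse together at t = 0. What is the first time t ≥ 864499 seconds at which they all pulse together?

886788 seconds

Joint pulses occur at multiples of LCM(918, 621, 3213).
918 = 2 × 3^3 × 17
621 = 3^3 × 23
3213 = 3^3 × 7 × 17
LCM(918, 621, 3213) = 2 × 3^3 × 7 × 17 × 23 = 147798.
Smallest multiple of 147798 that is ≥ 864499: ⌈864499/147798⌉ × 147798 = 6 × 147798 = 886788.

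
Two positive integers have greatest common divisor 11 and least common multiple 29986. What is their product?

329846

For any two positive integers, gcd × lcm = product = 11 × 29986 = 329846.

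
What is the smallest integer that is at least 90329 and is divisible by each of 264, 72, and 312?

The integer must be a common multiple of 264, 72, and 312, so a multiple of their LCM.
264 = 2^3 × 3 × 11
72 = 2^3 × 3^2
312 = 2^3 × 3 × 13
LCM(264, 72, 312) = 2^3 × 3^2 × 11 × 13 = 10296.
Smallest multiple of 10296 that is ≥ 90329: ⌈90329/10296⌉ × 10296 = 9 × 10296 = 92664.

92664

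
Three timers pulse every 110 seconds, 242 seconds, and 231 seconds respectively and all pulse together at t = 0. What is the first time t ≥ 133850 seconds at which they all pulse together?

152460 seconds

Joint pulses occur at multiples of LCM(110, 242, 231).
110 = 2 × 5 × 11
242 = 2 × 11^2
231 = 3 × 7 × 11
LCM(110, 242, 231) = 2 × 3 × 5 × 7 × 11^2 = 25410.
Smallest multiple of 25410 that is ≥ 133850: ⌈133850/25410⌉ × 25410 = 6 × 25410 = 152460.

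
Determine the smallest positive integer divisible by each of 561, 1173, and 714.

180642

561 = 3 × 11 × 17
1173 = 3 × 17 × 23
714 = 2 × 3 × 7 × 17
LCM(561, 1173, 714) = 2 × 3 × 7 × 11 × 17 × 23 = 180642.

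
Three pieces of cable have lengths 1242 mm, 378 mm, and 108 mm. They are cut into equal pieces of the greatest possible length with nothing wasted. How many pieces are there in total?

32

Piece length = gcd(1242, 378, 108).
1242 = 2 × 3^3 × 23
378 = 2 × 3^3 × 7
108 = 2^2 × 3^3
gcd(1242, 378, 108) = 2 × 3^3 = 54.
Total pieces = 1242/54 + 378/54 + 108/54 = 23 + 7 + 2 = 32.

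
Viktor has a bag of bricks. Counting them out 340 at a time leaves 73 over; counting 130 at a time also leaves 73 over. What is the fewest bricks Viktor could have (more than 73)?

4493

N − 73 must be a common multiple of 340 and 130.
340 = 2^2 × 5 × 17
130 = 2 × 5 × 13
LCM(340, 130) = 2^2 × 5 × 13 × 17 = 4420.
Smallest N > 73 is LCM + 73 = 4420 + 73 = 4493.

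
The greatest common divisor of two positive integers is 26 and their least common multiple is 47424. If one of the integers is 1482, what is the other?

For two integers, gcd × lcm = product, so the other is (26 × 47424) / 1482 = 1233024 / 1482 = 832.

832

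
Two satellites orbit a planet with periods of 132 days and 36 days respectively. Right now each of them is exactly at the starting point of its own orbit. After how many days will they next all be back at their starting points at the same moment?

The first simultaneous occurrence is after LCM of the individual periods.
132 = 2^2 × 3 × 11
36 = 2^2 × 3^2
LCM(132, 36) = 2^2 × 3^2 × 11 = 396.

396 days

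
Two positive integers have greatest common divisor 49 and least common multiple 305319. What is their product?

For any two positive integers, gcd × lcm = product = 49 × 305319 = 14960631.

14960631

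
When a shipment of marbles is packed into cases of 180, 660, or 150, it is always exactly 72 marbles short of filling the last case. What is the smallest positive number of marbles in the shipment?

Being 72 short of a full case of size k means N ≡ −72 (mod k), i.e. N + 72 is a multiple of each size.
180 = 2^2 × 3^2 × 5
660 = 2^2 × 3 × 5 × 11
150 = 2 × 3 × 5^2
LCM(180, 660, 150) = 2^2 × 3^2 × 5^2 × 11 = 9900.
Smallest positive N is 9900 − 72 = 9828.

9828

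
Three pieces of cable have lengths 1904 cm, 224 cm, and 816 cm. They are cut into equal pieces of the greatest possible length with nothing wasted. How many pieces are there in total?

Piece length = gcd(1904, 224, 816).
1904 = 2^4 × 7 × 17
224 = 2^5 × 7
816 = 2^4 × 3 × 17
gcd(1904, 224, 816) = 2^4 = 16.
Total pieces = 1904/16 + 224/16 + 816/16 = 119 + 14 + 51 = 184.

184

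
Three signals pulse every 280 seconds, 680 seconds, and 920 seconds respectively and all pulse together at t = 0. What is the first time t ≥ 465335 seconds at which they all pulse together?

547400 seconds

Joint pulses occur at multiples of LCM(280, 680, 920).
280 = 2^3 × 5 × 7
680 = 2^3 × 5 × 17
920 = 2^3 × 5 × 23
LCM(280, 680, 920) = 2^3 × 5 × 7 × 17 × 23 = 109480.
Smallest multiple of 109480 that is ≥ 465335: ⌈465335/109480⌉ × 109480 = 5 × 109480 = 547400.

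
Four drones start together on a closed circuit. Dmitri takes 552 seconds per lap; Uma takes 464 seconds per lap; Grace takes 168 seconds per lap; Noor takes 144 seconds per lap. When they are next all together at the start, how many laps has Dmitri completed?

1218 laps

The first common completion time is the LCM of the periods.
552 = 2^3 × 3 × 23
464 = 2^4 × 29
168 = 2^3 × 3 × 7
144 = 2^4 × 3^2
LCM(552, 464, 168, 144) = 2^4 × 3^2 × 7 × 23 × 29 = 672336.
Laps for period 552: 672336 / 552 = 1218.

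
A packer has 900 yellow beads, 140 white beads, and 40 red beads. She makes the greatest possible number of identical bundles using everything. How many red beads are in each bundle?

Number of bundles = gcd(900, 140, 40).
900 = 2^2 × 3^2 × 5^2
140 = 2^2 × 5 × 7
40 = 2^3 × 5
gcd(900, 140, 40) = 2^2 × 5 = 20.
red beads per bundle = 40 / 20 = 2.

2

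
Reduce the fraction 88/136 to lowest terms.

88 = 2^3 × 11
136 = 2^3 × 17
gcd(88, 136) = 2^3 = 8.
Divide numerator and denominator by 8: 88/136 = 11/17.

11/17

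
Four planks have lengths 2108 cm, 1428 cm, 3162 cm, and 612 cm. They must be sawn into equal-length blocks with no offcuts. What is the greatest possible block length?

34 cm

This is the greatest common divisor of 2108, 1428, 3162, and 612.
2108 = 2^2 × 17 × 31
1428 = 2^2 × 3 × 7 × 17
3162 = 2 × 3 × 17 × 31
612 = 2^2 × 3^2 × 17
gcd(2108, 1428, 3162, 612) = 2 × 17 = 34.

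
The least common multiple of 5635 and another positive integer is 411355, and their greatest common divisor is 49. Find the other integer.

gcd × lcm = product of the two integers, so the other integer is (49 × 411355) / 5635 = 3577.

3577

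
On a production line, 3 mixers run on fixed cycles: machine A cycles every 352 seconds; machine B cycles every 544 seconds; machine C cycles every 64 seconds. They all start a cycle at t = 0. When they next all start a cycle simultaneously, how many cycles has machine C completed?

187 cycles

All finish a whole number of cycles simultaneously at t = LCM of the periods.
352 = 2^5 × 11
544 = 2^5 × 17
64 = 2^6
LCM(352, 544, 64) = 2^6 × 11 × 17 = 11968.
Cycles for period 64: 11968 / 64 = 187.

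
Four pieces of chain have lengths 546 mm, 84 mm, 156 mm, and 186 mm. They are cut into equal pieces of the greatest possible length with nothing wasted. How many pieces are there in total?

Piece length = gcd(546, 84, 156, 186).
546 = 2 × 3 × 7 × 13
84 = 2^2 × 3 × 7
156 = 2^2 × 3 × 13
186 = 2 × 3 × 31
gcd(546, 84, 156, 186) = 2 × 3 = 6.
Total pieces = 546/6 + 84/6 + 156/6 + 186/6 = 91 + 14 + 26 + 31 = 162.

162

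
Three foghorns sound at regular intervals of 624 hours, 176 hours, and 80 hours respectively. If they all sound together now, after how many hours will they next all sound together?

They coincide at every common multiple of the periods; the first is the LCM.
624 = 2^4 × 3 × 13
176 = 2^4 × 11
80 = 2^4 × 5
LCM(624, 176, 80) = 2^4 × 3 × 5 × 11 × 13 = 34320.

34320 hours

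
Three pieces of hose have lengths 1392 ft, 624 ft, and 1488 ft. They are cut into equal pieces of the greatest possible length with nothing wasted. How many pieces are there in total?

73

Piece length = gcd(1392, 624, 1488).
1392 = 2^4 × 3 × 29
624 = 2^4 × 3 × 13
1488 = 2^4 × 3 × 31
gcd(1392, 624, 1488) = 2^4 × 3 = 48.
Total pieces = 1392/48 + 624/48 + 1488/48 = 29 + 13 + 31 = 73.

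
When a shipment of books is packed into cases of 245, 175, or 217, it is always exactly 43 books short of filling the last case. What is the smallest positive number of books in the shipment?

37932

Being 43 short of a full case of size k means N ≡ −43 (mod k), i.e. N + 43 is a multiple of each size.
245 = 5 × 7^2
175 = 5^2 × 7
217 = 7 × 31
LCM(245, 175, 217) = 5^2 × 7^2 × 31 = 37975.
Smallest positive N is 37975 − 43 = 37932.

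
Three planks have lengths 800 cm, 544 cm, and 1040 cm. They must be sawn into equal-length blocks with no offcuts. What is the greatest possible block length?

This is the greatest common divisor of 800, 544, and 1040.
800 = 2^5 × 5^2
544 = 2^5 × 17
1040 = 2^4 × 5 × 13
gcd(800, 544, 1040) = 2^4 = 16.

16 cm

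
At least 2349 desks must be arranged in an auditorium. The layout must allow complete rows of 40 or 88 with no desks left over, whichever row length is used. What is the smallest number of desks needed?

2640

The number of desks must be a common multiple of 40 and 88, so a multiple of their LCM.
40 = 2^3 × 5
88 = 2^3 × 11
LCM(40, 88) = 2^3 × 5 × 11 = 440.
Smallest multiple of 440 that is ≥ 2349: ⌈2349/440⌉ × 440 = 6 × 440 = 2640.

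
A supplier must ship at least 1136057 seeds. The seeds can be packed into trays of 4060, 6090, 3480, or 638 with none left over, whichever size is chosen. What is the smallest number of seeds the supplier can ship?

1339800

The number of seeds must be a common multiple of 4060, 6090, 3480, and 638, so a multiple of their LCM.
4060 = 2^2 × 5 × 7 × 29
6090 = 2 × 3 × 5 × 7 × 29
3480 = 2^3 × 3 × 5 × 29
638 = 2 × 11 × 29
LCM(4060, 6090, 3480, 638) = 2^3 × 3 × 5 × 7 × 11 × 29 = 267960.
Smallest multiple of 267960 that is ≥ 1136057: ⌈1136057/267960⌉ × 267960 = 5 × 267960 = 1339800.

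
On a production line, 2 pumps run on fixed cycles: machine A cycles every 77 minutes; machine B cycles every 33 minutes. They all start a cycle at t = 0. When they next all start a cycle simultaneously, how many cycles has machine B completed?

7 cycles

They are all back at their starting positions together after one LCM of the periods.
77 = 7 × 11
33 = 3 × 11
LCM(77, 33) = 3 × 7 × 11 = 231.
Cycles for period 33: 231 / 33 = 7.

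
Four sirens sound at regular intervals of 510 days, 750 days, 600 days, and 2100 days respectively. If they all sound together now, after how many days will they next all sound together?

357000 days

The first simultaneous occurrence is after LCM of the individual periods.
510 = 2 × 3 × 5 × 17
750 = 2 × 3 × 5^3
600 = 2^3 × 3 × 5^2
2100 = 2^2 × 3 × 5^2 × 7
LCM(510, 750, 600, 2100) = 2^3 × 3 × 5^3 × 7 × 17 = 357000.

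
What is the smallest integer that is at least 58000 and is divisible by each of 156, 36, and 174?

The integer must be a common multiple of 156, 36, and 174, so a multiple of their LCM.
156 = 2^2 × 3 × 13
36 = 2^2 × 3^2
174 = 2 × 3 × 29
LCM(156, 36, 174) = 2^2 × 3^2 × 13 × 29 = 13572.
Smallest multiple of 13572 that is ≥ 58000: ⌈58000/13572⌉ × 13572 = 5 × 13572 = 67860.

67860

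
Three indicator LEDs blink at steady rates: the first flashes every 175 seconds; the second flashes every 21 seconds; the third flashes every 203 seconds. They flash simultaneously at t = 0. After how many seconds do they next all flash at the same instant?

15225 seconds

The first simultaneous occurrence is after LCM of the individual periods.
175 = 5^2 × 7
21 = 3 × 7
203 = 7 × 29
LCM(175, 21, 203) = 3 × 5^2 × 7 × 29 = 15225.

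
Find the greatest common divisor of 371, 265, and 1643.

371 = 7 × 53
265 = 5 × 53
1643 = 31 × 53
gcd(371, 265, 1643) = 53.

53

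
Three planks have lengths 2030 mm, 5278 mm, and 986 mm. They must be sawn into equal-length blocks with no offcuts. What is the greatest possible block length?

58 mm

This is the greatest common divisor of 2030, 5278, and 986.
2030 = 2 × 5 × 7 × 29
5278 = 2 × 7 × 13 × 29
986 = 2 × 17 × 29
gcd(2030, 5278, 986) = 2 × 29 = 58.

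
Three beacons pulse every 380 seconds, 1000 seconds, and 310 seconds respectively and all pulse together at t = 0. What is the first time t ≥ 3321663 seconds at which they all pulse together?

Joint pulses occur at multiples of LCM(380, 1000, 310).
380 = 2^2 × 5 × 19
1000 = 2^3 × 5^3
310 = 2 × 5 × 31
LCM(380, 1000, 310) = 2^3 × 5^3 × 19 × 31 = 589000.
Smallest multiple of 589000 that is ≥ 3321663: ⌈3321663/589000⌉ × 589000 = 6 × 589000 = 3534000.

3534000 seconds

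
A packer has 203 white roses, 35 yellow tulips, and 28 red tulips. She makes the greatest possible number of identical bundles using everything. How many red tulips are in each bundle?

4

Number of bundles = gcd(203, 35, 28).
203 = 7 × 29
35 = 5 × 7
28 = 2^2 × 7
gcd(203, 35, 28) = 7.
red tulips per bundle = 28 / 7 = 4.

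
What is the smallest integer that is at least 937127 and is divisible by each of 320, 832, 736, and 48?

The integer must be a common multiple of 320, 832, 736, and 48, so a multiple of their LCM.
320 = 2^6 × 5
832 = 2^6 × 13
736 = 2^5 × 23
48 = 2^4 × 3
LCM(320, 832, 736, 48) = 2^6 × 3 × 5 × 13 × 23 = 287040.
Smallest multiple of 287040 that is ≥ 937127: ⌈937127/287040⌉ × 287040 = 4 × 287040 = 1148160.

1148160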